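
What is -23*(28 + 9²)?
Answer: -2507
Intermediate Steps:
-23*(28 + 9²) = -23*(28 + 81) = -23*109 = -2507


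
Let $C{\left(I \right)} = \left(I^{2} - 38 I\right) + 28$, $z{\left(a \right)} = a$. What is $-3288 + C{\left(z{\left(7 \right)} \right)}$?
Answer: $-3477$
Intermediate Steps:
$C{\left(I \right)} = 28 + I^{2} - 38 I$
$-3288 + C{\left(z{\left(7 \right)} \right)} = -3288 + \left(28 + 7^{2} - 266\right) = -3288 + \left(28 + 49 - 266\right) = -3288 - 189 = -3477$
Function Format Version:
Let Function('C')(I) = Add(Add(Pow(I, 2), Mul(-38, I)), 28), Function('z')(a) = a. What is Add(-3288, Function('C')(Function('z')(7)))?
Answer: -3477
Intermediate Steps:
Function('C')(I) = Add(28, Pow(I, 2), Mul(-38, I))
Add(-3288, Function('C')(Function('z')(7))) = Add(-3288, Add(28, Pow(7, 2), Mul(-38, 7))) = Add(-3288, Add(28, 49, -266)) = Add(-3288, -189) = -3477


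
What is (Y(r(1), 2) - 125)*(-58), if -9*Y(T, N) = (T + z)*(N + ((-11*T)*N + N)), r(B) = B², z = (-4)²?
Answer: 5278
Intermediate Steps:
z = 16
Y(T, N) = -(16 + T)*(2*N - 11*N*T)/9 (Y(T, N) = -(T + 16)*(N + ((-11*T)*N + N))/9 = -(16 + T)*(N + (-11*N*T + N))/9 = -(16 + T)*(N + (N - 11*N*T))/9 = -(16 + T)*(2*N - 11*N*T)/9)
(Y(r(1), 2) - 125)*(-58) = ((⅑)*2*(-32 + 11*(1²)² + 174*1²) - 125)*(-58) = ((⅑)*2*(-32 + 11*1² + 174*1) - 125)*(-58) = ((⅑)*2*(-32 + 11*1 + 174) - 125)*(-58) = ((⅑)*2*(-32 + 11 + 174) - 125)*(-58) = ((⅑)*2*153 - 125)*(-58) = (34 - 125)*(-58) = -91*(-58) = 5278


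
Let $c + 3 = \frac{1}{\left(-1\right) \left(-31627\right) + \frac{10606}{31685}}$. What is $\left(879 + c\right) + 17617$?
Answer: $\frac{18532059115478}{1002112101} \approx 18493.0$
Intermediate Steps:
$c = - \frac{3006304618}{1002112101}$ ($c = -3 + \frac{1}{\left(-1\right) \left(-31627\right) + \frac{10606}{31685}} = -3 + \frac{1}{31627 + 10606 \cdot \frac{1}{31685}} = -3 + \frac{1}{31627 + \frac{10606}{31685}} = -3 + \frac{1}{\frac{1002112101}{31685}} = -3 + \frac{31685}{1002112101} = - \frac{3006304618}{1002112101} \approx -3.0$)
$\left(879 + c\right) + 17617 = \left(879 - \frac{3006304618}{1002112101}\right) + 17617 = \frac{877850232161}{1002112101} + 17617 = \frac{18532059115478}{1002112101}$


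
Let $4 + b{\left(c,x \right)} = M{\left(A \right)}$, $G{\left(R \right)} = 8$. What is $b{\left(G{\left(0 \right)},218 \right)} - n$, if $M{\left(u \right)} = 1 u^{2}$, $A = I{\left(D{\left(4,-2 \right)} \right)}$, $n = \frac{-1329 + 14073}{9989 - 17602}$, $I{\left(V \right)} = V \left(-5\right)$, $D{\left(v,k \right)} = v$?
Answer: $\frac{3027492}{7613} \approx 397.67$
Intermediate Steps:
$I{\left(V \right)} = - 5 V$
$n = - \frac{12744}{7613}$ ($n = \frac{12744}{-7613} = 12744 \left(- \frac{1}{7613}\right) = - \frac{12744}{7613} \approx -1.674$)
$A = -20$ ($A = \left(-5\right) 4 = -20$)
$M{\left(u \right)} = u^{2}$
$b{\left(c,x \right)} = 396$ ($b{\left(c,x \right)} = -4 + \left(-20\right)^{2} = -4 + 400 = 396$)
$b{\left(G{\left(0 \right)},218 \right)} - n = 396 - - \frac{12744}{7613} = 396 + \frac{12744}{7613} = \frac{3027492}{7613}$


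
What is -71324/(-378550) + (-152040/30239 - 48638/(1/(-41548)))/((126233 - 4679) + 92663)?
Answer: 11566319482930130706/1226068155769325 ≈ 9433.7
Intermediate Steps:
-71324/(-378550) + (-152040/30239 - 48638/(1/(-41548)))/((126233 - 4679) + 92663) = -71324*(-1/378550) + (-152040*1/30239 - 48638/(-1/41548))/(121554 + 92663) = 35662/189275 + (-152040/30239 - 48638*(-41548))/214217 = 35662/189275 + (-152040/30239 + 2020811624)*(1/214217) = 35662/189275 + (61107322546096/30239)*(1/214217) = 35662/189275 + 61107322546096/6477707863 = 11566319482930130706/1226068155769325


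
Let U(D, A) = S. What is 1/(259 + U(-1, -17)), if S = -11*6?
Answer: 1/193 ≈ 0.0051813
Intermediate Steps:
S = -66
U(D, A) = -66
1/(259 + U(-1, -17)) = 1/(259 - 66) = 1/193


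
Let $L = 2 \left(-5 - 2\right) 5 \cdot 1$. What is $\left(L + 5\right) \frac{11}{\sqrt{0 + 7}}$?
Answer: $- \frac{715 \sqrt{7}}{7} \approx -270.24$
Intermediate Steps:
$L = -70$ ($L = 2 \left(-7\right) 5 \cdot 1 = \left(-14\right) 5 \cdot 1 = \left(-70\right) 1 = -70$)
$\left(L + 5\right) \frac{11}{\sqrt{0 + 7}} = \left(-70 + 5\right) \frac{11}{\sqrt{0 + 7}} = - 65 \frac{11}{\sqrt{7}} = - 65 \cdot 11 \frac{\sqrt{7}}{7} = - 65 \frac{11 \sqrt{7}}{7} = - \frac{715 \sqrt{7}}{7}$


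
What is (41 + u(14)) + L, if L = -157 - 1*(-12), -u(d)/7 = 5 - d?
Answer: -41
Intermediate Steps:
u(d) = -35 + 7*d (u(d) = -7*(5 - d) = -35 + 7*d)
L = -145 (L = -157 + 12 = -145)
(41 + u(14)) + L = (41 + (-35 + 7*14)) - 145 = (41 + (-35 + 98)) - 145 = (41 + 63) - 145 = 104 - 145 = -41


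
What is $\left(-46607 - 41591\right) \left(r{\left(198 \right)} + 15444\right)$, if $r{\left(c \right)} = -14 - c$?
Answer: $-1343431936$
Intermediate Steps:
$\left(-46607 - 41591\right) \left(r{\left(198 \right)} + 15444\right) = \left(-46607 - 41591\right) \left(\left(-14 - 198\right) + 15444\right) = - 88198 \left(\left(-14 - 198\right) + 15444\right) = - 88198 \left(-212 + 15444\right) = \left(-88198\right) 15232 = -1343431936$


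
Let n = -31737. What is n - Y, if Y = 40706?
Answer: -72443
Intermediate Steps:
n - Y = -31737 - 1*40706 = -31737 - 40706 = -72443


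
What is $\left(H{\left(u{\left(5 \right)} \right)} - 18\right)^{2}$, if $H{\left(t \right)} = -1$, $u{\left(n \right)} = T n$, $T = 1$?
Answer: $361$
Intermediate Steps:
$u{\left(n \right)} = n$ ($u{\left(n \right)} = 1 n = n$)
$\left(H{\left(u{\left(5 \right)} \right)} - 18\right)^{2} = \left(-1 - 18\right)^{2} = \left(-19\right)^{2} = 361$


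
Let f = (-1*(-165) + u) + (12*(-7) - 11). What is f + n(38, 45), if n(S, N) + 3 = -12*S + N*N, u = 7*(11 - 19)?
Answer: 1580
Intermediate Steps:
u = -56 (u = 7*(-8) = -56)
n(S, N) = -3 + N**2 - 12*S (n(S, N) = -3 + (-12*S + N*N) = -3 + (-12*S + N**2) = -3 + (N**2 - 12*S) = -3 + N**2 - 12*S)
f = 14 (f = (-1*(-165) - 56) + (12*(-7) - 11) = (165 - 56) + (-84 - 11) = 109 - 95 = 14)
f + n(38, 45) = 14 + (-3 + 45**2 - 12*38) = 14 + (-3 + 2025 - 456) = 14 + 1566 = 1580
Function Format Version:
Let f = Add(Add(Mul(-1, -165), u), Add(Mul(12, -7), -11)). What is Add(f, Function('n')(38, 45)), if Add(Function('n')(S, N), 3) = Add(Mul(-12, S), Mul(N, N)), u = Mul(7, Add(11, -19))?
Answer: 1580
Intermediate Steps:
u = -56 (u = Mul(7, -8) = -56)
Function('n')(S, N) = Add(-3, Pow(N, 2), Mul(-12, S)) (Function('n')(S, N) = Add(-3, Add(Mul(-12, S), Mul(N, N))) = Add(-3, Add(Mul(-12, S), Pow(N, 2))) = Add(-3, Add(Pow(N, 2), Mul(-12, S))) = Add(-3, Pow(N, 2), Mul(-12, S)))
f = 14 (f = Add(Add(Mul(-1, -165), -56), Add(Mul(12, -7), -11)) = Add(Add(165, -56), Add(-84, -11)) = Add(109, -95) = 14)
Add(f, Function('n')(38, 45)) = Add(14, Add(-3, Pow(45, 2), Mul(-12, 38))) = Add(14, Add(-3, 2025, -456)) = Add(14, 1566) = 1580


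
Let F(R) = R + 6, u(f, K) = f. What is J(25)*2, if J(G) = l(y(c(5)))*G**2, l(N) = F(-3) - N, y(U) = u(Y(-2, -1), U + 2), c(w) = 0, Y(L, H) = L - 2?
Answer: 8750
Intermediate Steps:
Y(L, H) = -2 + L
y(U) = -4 (y(U) = -2 - 2 = -4)
F(R) = 6 + R
l(N) = 3 - N (l(N) = (6 - 3) - N = 3 - N)
J(G) = 7*G**2 (J(G) = (3 - 1*(-4))*G**2 = (3 + 4)*G**2 = 7*G**2)
J(25)*2 = (7*25**2)*2 = (7*625)*2 = 4375*2 = 8750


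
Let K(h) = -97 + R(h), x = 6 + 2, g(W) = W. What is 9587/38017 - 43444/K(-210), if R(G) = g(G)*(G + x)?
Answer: -1245859947/1608993491 ≈ -0.77431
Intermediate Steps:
x = 8
R(G) = G*(8 + G) (R(G) = G*(G + 8) = G*(8 + G))
K(h) = -97 + h*(8 + h)
9587/38017 - 43444/K(-210) = 9587/38017 - 43444/(-97 - 210*(8 - 210)) = 9587*(1/38017) - 43444/(-97 - 210*(-202)) = 9587/38017 - 43444/(-97 + 42420) = 9587/38017 - 43444/42323 = -1245859947/1608993491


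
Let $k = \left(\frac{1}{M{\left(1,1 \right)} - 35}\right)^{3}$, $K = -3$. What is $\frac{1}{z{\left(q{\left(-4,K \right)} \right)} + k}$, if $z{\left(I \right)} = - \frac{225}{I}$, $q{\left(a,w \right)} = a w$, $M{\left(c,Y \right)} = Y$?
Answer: $- \frac{39304}{736951} \approx -0.053333$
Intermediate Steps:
$k = - \frac{1}{39304}$ ($k = \left(\frac{1}{1 - 35}\right)^{3} = \left(\frac{1}{-34}\right)^{3} = \left(- \frac{1}{34}\right)^{3} = - \frac{1}{39304} \approx -2.5443 \cdot 10^{-5}$)
$\frac{1}{z{\left(q{\left(-4,K \right)} \right)} + k} = \frac{1}{- \frac{225}{\left(-4\right) \left(-3\right)} - \frac{1}{39304}} = \frac{1}{- \frac{225}{12} - \frac{1}{39304}} = \frac{1}{\left(-225\right) \frac{1}{12} - \frac{1}{39304}} = \frac{1}{- \frac{75}{4} - \frac{1}{39304}} = \frac{1}{- \frac{736951}{39304}} = - \frac{39304}{736951}$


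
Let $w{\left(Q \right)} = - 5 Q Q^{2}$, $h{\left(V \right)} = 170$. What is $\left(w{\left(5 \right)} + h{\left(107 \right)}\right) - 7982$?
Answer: $-8437$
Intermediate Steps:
$w{\left(Q \right)} = - 5 Q^{3}$
$\left(w{\left(5 \right)} + h{\left(107 \right)}\right) - 7982 = \left(- 5 \cdot 5^{3} + 170\right) - 7982 = \left(\left(-5\right) 125 + 170\right) - 7982 = \left(-625 + 170\right) - 7982 = -455 - 7982 = -8437$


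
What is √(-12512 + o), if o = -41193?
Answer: I*√53705 ≈ 231.74*I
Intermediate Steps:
√(-12512 + o) = √(-12512 - 41193) = √(-53705) = I*√53705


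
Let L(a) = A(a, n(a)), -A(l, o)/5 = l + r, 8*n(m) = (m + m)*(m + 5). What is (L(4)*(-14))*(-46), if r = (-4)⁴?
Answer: -837200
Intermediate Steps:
n(m) = m*(5 + m)/4 (n(m) = ((m + m)*(m + 5))/8 = ((2*m)*(5 + m))/8 = (2*m*(5 + m))/8 = m*(5 + m)/4)
r = 256
A(l, o) = -1280 - 5*l (A(l, o) = -5*(l + 256) = -5*(256 + l) = -1280 - 5*l)
L(a) = -1280 - 5*a
(L(4)*(-14))*(-46) = ((-1280 - 5*4)*(-14))*(-46) = ((-1280 - 20)*(-14))*(-46) = -1300*(-14)*(-46) = 18200*(-46) = -837200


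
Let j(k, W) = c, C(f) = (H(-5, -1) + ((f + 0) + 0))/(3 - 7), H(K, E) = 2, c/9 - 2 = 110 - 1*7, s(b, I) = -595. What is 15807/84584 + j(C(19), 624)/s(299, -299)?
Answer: -2015049/1437928 ≈ -1.4014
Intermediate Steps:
c = 945 (c = 18 + 9*(110 - 1*7) = 18 + 9*(110 - 7) = 18 + 9*103 = 18 + 927 = 945)
C(f) = -1/2 - f/4 (C(f) = (2 + ((f + 0) + 0))/(3 - 7) = (2 + (f + 0))/(-4) = (2 + f)*(-1/4) = -1/2 - f/4)
j(k, W) = 945
15807/84584 + j(C(19), 624)/s(299, -299) = 15807/84584 + 945/(-595) = 15807*(1/84584) + 945*(-1/595) = 15807/84584 - 27/17 = -2015049/1437928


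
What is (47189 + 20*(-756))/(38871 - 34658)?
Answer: 32069/4213 ≈ 7.6119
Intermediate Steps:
(47189 + 20*(-756))/(38871 - 34658) = (47189 - 15120)/4213 = 32069*(1/4213) = 32069/4213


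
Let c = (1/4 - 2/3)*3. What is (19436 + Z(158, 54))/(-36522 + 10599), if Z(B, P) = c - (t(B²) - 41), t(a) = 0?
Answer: -77903/103692 ≈ -0.75129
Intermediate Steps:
c = -5/4 (c = (1*(¼) - 2*⅓)*3 = (¼ - ⅔)*3 = -5/12*3 = -5/4 ≈ -1.2500)
Z(B, P) = 159/4 (Z(B, P) = -5/4 - (0 - 41) = -5/4 - 1*(-41) = -5/4 + 41 = 159/4)
(19436 + Z(158, 54))/(-36522 + 10599) = (19436 + 159/4)/(-36522 + 10599) = (77903/4)/(-25923) = (77903/4)*(-1/25923) = -77903/103692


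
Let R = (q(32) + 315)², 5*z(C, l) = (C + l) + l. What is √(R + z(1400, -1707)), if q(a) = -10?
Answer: √2315555/5 ≈ 304.34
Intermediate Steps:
z(C, l) = C/5 + 2*l/5 (z(C, l) = ((C + l) + l)/5 = (C + 2*l)/5 = C/5 + 2*l/5)
R = 93025 (R = (-10 + 315)² = 305² = 93025)
√(R + z(1400, -1707)) = √(93025 + ((⅕)*1400 + (⅖)*(-1707))) = √(93025 + (280 - 3414/5)) = √(93025 - 2014/5) = √(463111/5) = √2315555/5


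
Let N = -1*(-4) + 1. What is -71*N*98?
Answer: -34790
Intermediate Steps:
N = 5 (N = 4 + 1 = 5)
-71*N*98 = -71*5*98 = -355*98 = -34790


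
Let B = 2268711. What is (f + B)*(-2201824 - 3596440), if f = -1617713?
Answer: -3774658267472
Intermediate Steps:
(f + B)*(-2201824 - 3596440) = (-1617713 + 2268711)*(-2201824 - 3596440) = 650998*(-5798264) = -3774658267472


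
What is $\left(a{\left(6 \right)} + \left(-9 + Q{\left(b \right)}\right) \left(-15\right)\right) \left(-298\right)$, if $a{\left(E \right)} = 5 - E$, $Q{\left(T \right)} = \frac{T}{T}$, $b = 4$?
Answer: $-35462$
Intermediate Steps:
$Q{\left(T \right)} = 1$
$\left(a{\left(6 \right)} + \left(-9 + Q{\left(b \right)}\right) \left(-15\right)\right) \left(-298\right) = \left(\left(5 - 6\right) + \left(-9 + 1\right) \left(-15\right)\right) \left(-298\right) = \left(\left(5 - 6\right) - -120\right) \left(-298\right) = \left(-1 + 120\right) \left(-298\right) = 119 \left(-298\right) = -35462$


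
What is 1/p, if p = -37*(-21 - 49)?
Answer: 1/2590 ≈ 0.00038610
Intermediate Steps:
p = 2590 (p = -37*(-70) = 2590)
1/p = 1/2590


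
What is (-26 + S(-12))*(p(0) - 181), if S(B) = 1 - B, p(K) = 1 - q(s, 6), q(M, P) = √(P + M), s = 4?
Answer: 2340 + 13*√10 ≈ 2381.1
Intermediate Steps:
q(M, P) = √(M + P)
p(K) = 1 - √10 (p(K) = 1 - √(4 + 6) = 1 - √10)
(-26 + S(-12))*(p(0) - 181) = (-26 + (1 - 1*(-12)))*((1 - √10) - 181) = (-26 + (1 + 12))*(-180 - √10) = (-26 + 13)*(-180 - √10) = -13*(-180 - √10) = 2340 + 13*√10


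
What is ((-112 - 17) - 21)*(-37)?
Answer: 5550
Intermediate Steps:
((-112 - 17) - 21)*(-37) = (-129 - 21)*(-37) = -150*(-37) = 5550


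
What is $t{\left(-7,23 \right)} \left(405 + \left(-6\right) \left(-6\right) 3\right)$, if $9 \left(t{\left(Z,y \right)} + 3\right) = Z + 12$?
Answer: $-1254$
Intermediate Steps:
$t{\left(Z,y \right)} = - \frac{5}{3} + \frac{Z}{9}$ ($t{\left(Z,y \right)} = -3 + \frac{Z + 12}{9} = -3 + \frac{12 + Z}{9} = -3 + \left(\frac{4}{3} + \frac{Z}{9}\right) = - \frac{5}{3} + \frac{Z}{9}$)
$t{\left(-7,23 \right)} \left(405 + \left(-6\right) \left(-6\right) 3\right) = \left(- \frac{5}{3} + \frac{1}{9} \left(-7\right)\right) \left(405 + \left(-6\right) \left(-6\right) 3\right) = \left(- \frac{5}{3} - \frac{7}{9}\right) \left(405 + 36 \cdot 3\right) = - \frac{22 \left(405 + 108\right)}{9} = \left(- \frac{22}{9}\right) 513 = -1254$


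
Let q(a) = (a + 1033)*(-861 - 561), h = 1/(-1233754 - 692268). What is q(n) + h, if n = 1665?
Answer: -7389291260233/1926022 ≈ -3.8366e+6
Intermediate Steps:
h = -1/1926022 (h = 1/(-1926022) = -1/1926022 ≈ -5.1921e-7)
q(a) = -1468926 - 1422*a (q(a) = (1033 + a)*(-1422) = -1468926 - 1422*a)
q(n) + h = (-1468926 - 1422*1665) - 1/1926022 = (-1468926 - 2367630) - 1/1926022 = -3836556 - 1/1926022 = -7389291260233/1926022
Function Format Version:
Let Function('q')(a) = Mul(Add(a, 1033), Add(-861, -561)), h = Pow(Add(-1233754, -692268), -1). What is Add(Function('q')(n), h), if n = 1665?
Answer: Rational(-7389291260233, 1926022) ≈ -3.8366e+6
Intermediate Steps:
h = Rational(-1, 1926022) (h = Pow(-1926022, -1) = Rational(-1, 1926022) ≈ -5.1921e-7)
Function('q')(a) = Add(-1468926, Mul(-1422, a)) (Function('q')(a) = Mul(Add(1033, a), -1422) = Add(-1468926, Mul(-1422, a)))
Add(Function('q')(n), h) = Add(Add(-1468926, Mul(-1422, 1665)), Rational(-1, 1926022)) = Add(Add(-1468926, -2367630), Rational(-1, 1926022)) = Add(-3836556, Rational(-1, 1926022)) = Rational(-7389291260233, 1926022)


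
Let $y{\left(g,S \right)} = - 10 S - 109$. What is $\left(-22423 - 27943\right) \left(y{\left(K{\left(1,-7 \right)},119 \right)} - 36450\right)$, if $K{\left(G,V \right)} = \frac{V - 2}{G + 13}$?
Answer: $1901266134$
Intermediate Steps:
$K{\left(G,V \right)} = \frac{-2 + V}{13 + G}$
$y{\left(g,S \right)} = -109 - 10 S$
$\left(-22423 - 27943\right) \left(y{\left(K{\left(1,-7 \right)},119 \right)} - 36450\right) = \left(-22423 - 27943\right) \left(\left(-109 - 1190\right) - 36450\right) = - 50366 \left(\left(-109 - 1190\right) - 36450\right) = - 50366 \left(-1299 - 36450\right) = \left(-50366\right) \left(-37749\right) = 1901266134$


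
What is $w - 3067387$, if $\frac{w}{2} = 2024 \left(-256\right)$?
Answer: $-4103675$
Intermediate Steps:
$w = -1036288$ ($w = 2 \cdot 2024 \left(-256\right) = 2 \left(-518144\right) = -1036288$)
$w - 3067387 = -1036288 - 3067387 = -4103675$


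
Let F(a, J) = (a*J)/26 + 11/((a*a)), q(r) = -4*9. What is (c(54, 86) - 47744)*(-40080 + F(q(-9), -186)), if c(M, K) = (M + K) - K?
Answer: 15998294589205/8424 ≈ 1.8991e+9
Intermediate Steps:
q(r) = -36
c(M, K) = M (c(M, K) = (K + M) - K = M)
F(a, J) = 11/a² + J*a/26 (F(a, J) = (J*a)*(1/26) + 11/(a²) = J*a/26 + 11/a² = 11/a² + J*a/26)
(c(54, 86) - 47744)*(-40080 + F(q(-9), -186)) = (54 - 47744)*(-40080 + (11/(-36)² + (1/26)*(-186)*(-36))) = -47690*(-40080 + (11*(1/1296) + 3348/13)) = -47690*(-40080 + (11/1296 + 3348/13)) = -47690*(-40080 + 4339151/16848) = -47690*(-670928689/16848) = 15998294589205/8424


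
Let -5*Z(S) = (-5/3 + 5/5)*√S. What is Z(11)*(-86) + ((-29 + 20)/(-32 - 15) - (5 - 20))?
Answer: 714/47 - 172*√11/15 ≈ -22.839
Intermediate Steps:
Z(S) = 2*√S/15 (Z(S) = -(-5/3 + 5/5)*√S/5 = -(-5*⅓ + 5*(⅕))*√S/5 = -(-5/3 + 1)*√S/5 = -(-2)*√S/15 = 2*√S/15)
Z(11)*(-86) + ((-29 + 20)/(-32 - 15) - (5 - 20)) = (2*√11/15)*(-86) + ((-29 + 20)/(-32 - 15) - (5 - 20)) = -172*√11/15 + (-9/(-47) - 1*(-15)) = -172*√11/15 + (-9*(-1/47) + 15) = -172*√11/15 + (9/47 + 15) = -172*√11/15 + 714/47 = 714/47 - 172*√11/15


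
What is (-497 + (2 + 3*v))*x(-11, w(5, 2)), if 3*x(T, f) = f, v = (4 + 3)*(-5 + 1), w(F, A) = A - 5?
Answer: 579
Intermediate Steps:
w(F, A) = -5 + A
v = -28 (v = 7*(-4) = -28)
x(T, f) = f/3
(-497 + (2 + 3*v))*x(-11, w(5, 2)) = (-497 + (2 + 3*(-28)))*((-5 + 2)/3) = (-497 + (2 - 84))*((⅓)*(-3)) = (-497 - 82)*(-1) = -579*(-1) = 579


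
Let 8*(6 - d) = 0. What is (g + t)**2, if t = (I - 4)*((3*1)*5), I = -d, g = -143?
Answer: 85849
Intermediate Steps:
d = 6 (d = 6 - 1/8*0 = 6 + 0 = 6)
I = -6 (I = -1*6 = -6)
t = -150 (t = (-6 - 4)*((3*1)*5) = -30*5 = -10*15 = -150)
(g + t)**2 = (-143 - 150)**2 = (-293)**2 = 85849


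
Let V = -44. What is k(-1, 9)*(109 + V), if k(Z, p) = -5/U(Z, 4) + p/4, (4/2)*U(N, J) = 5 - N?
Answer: 455/12 ≈ 37.917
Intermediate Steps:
U(N, J) = 5/2 - N/2 (U(N, J) = (5 - N)/2 = 5/2 - N/2)
k(Z, p) = -5/(5/2 - Z/2) + p/4
k(-1, 9)*(109 + V) = ((40 + 9*(-5 - 1))/(4*(-5 - 1)))*(109 - 44) = ((¼)*(40 + 9*(-6))/(-6))*65 = ((¼)*(-⅙)*(40 - 54))*65 = ((¼)*(-⅙)*(-14))*65 = (7/12)*65 = 455/12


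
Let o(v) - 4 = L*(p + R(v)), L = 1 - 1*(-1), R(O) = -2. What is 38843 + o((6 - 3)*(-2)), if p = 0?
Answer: 38843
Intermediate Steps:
L = 2 (L = 1 + 1 = 2)
o(v) = 0 (o(v) = 4 + 2*(0 - 2) = 4 + 2*(-2) = 4 - 4 = 0)
38843 + o((6 - 3)*(-2)) = 38843 + 0 = 38843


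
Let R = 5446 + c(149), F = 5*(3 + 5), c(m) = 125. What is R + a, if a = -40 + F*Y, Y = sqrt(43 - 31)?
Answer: 5531 + 80*sqrt(3) ≈ 5669.6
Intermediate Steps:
Y = 2*sqrt(3) (Y = sqrt(12) = 2*sqrt(3) ≈ 3.4641)
F = 40 (F = 5*8 = 40)
R = 5571 (R = 5446 + 125 = 5571)
a = -40 + 80*sqrt(3) (a = -40 + 40*(2*sqrt(3)) = -40 + 80*sqrt(3) ≈ 98.564)
R + a = 5571 + (-40 + 80*sqrt(3)) = 5531 + 80*sqrt(3)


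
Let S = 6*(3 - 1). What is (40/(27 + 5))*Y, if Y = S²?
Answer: 180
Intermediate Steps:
S = 12 (S = 6*2 = 12)
Y = 144 (Y = 12² = 144)
(40/(27 + 5))*Y = (40/(27 + 5))*144 = (40/32)*144 = (40*(1/32))*144 = (5/4)*144 = 180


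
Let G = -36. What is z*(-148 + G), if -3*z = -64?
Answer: -11776/3 ≈ -3925.3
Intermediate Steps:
z = 64/3 (z = -⅓*(-64) = 64/3 ≈ 21.333)
z*(-148 + G) = 64*(-148 - 36)/3 = (64/3)*(-184) = -11776/3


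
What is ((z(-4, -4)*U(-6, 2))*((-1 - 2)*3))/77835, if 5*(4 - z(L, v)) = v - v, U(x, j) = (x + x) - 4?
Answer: 192/25945 ≈ 0.0074003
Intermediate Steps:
U(x, j) = -4 + 2*x (U(x, j) = 2*x - 4 = -4 + 2*x)
z(L, v) = 4 (z(L, v) = 4 - (v - v)/5 = 4 - ⅕*0 = 4 + 0 = 4)
((z(-4, -4)*U(-6, 2))*((-1 - 2)*3))/77835 = ((4*(-4 + 2*(-6)))*((-1 - 2)*3))/77835 = ((4*(-4 - 12))*(-3*3))*(1/77835) = ((4*(-16))*(-9))*(1/77835) = -64*(-9)*(1/77835) = 576*(1/77835) = 192/25945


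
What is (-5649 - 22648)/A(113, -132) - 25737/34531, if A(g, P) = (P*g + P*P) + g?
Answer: -1044580384/90505751 ≈ -11.542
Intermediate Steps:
A(g, P) = g + P**2 + P*g (A(g, P) = (P*g + P**2) + g = (P**2 + P*g) + g = g + P**2 + P*g)
(-5649 - 22648)/A(113, -132) - 25737/34531 = (-5649 - 22648)/(113 + (-132)**2 - 132*113) - 25737/34531 = -28297/(113 + 17424 - 14916) - 25737*1/34531 = -28297/2621 - 25737/34531 = -1044580384/90505751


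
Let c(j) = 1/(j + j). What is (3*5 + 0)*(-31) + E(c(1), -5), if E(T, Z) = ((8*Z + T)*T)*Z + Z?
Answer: -1485/4 ≈ -371.25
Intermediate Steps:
c(j) = 1/(2*j)
E(T, Z) = Z + T*Z*(T + 8*Z) (E(T, Z) = ((T + 8*Z)*T)*Z + Z = (T*(T + 8*Z))*Z + Z = T*Z*(T + 8*Z) + Z = Z + T*Z*(T + 8*Z))
(3*5 + 0)*(-31) + E(c(1), -5) = (3*5 + 0)*(-31) - 5*(1 + ((½)/1)² + 8*((½)/1)*(-5)) = (15 + 0)*(-31) - 5*(1 + ((½)*1)² + 8*((½)*1)*(-5)) = 15*(-31) - 5*(1 + (½)² + 8*(½)*(-5)) = -465 - 5*(1 + ¼ - 20) = -465 - 5*(-75/4) = -465 + 375/4 = -1485/4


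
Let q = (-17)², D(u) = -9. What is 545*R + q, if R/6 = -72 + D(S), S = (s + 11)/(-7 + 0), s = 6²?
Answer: -264581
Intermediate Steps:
s = 36
S = -47/7 (S = (36 + 11)/(-7 + 0) = 47/(-7) = 47*(-⅐) = -47/7 ≈ -6.7143)
q = 289
R = -486 (R = 6*(-72 - 9) = 6*(-81) = -486)
545*R + q = 545*(-486) + 289 = -264870 + 289 = -264581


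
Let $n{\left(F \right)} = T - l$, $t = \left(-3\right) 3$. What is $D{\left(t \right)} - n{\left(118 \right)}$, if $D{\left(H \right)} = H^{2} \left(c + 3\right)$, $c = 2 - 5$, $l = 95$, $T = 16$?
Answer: $79$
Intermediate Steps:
$c = -3$ ($c = 2 - 5 = -3$)
$t = -9$
$n{\left(F \right)} = -79$ ($n{\left(F \right)} = 16 - 95 = -79$)
$D{\left(H \right)} = 0$ ($D{\left(H \right)} = H^{2} \left(-3 + 3\right) = H^{2} \cdot 0 = 0$)
$D{\left(t \right)} - n{\left(118 \right)} = 0 - -79 = 0 + 79 = 79$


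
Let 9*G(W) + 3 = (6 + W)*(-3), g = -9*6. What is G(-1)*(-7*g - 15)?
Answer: -726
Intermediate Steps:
g = -54
G(W) = -7/3 - W/3 (G(W) = -1/3 + ((6 + W)*(-3))/9 = -1/3 + (-18 - 3*W)/9 = -1/3 + (-2 - W/3) = -7/3 - W/3)
G(-1)*(-7*g - 15) = (-7/3 - 1/3*(-1))*(-7*(-54) - 15) = (-7/3 + 1/3)*(378 - 15) = -2*363 = -726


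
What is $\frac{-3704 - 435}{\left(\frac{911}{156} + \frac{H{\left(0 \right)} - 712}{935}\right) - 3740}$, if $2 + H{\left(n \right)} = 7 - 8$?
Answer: $\frac{10976628}{9905021} \approx 1.1082$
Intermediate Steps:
$H{\left(n \right)} = -3$ ($H{\left(n \right)} = -2 + \left(7 - 8\right) = -2 - 1 = -3$)
$\frac{-3704 - 435}{\left(\frac{911}{156} + \frac{H{\left(0 \right)} - 712}{935}\right) - 3740} = \frac{-3704 - 435}{\left(\frac{911}{156} + \frac{-3 - 712}{935}\right) - 3740} = - \frac{4139}{\left(911 \cdot \frac{1}{156} + \left(-3 - 712\right) \frac{1}{935}\right) - 3740} = - \frac{4139}{\left(\frac{911}{156} - \frac{13}{17}\right) - 3740} = - \frac{4139}{\frac{13459}{2652} - 3740} = - \frac{4139}{- \frac{9905021}{2652}} = \left(-4139\right) \left(- \frac{2652}{9905021}\right) = \frac{10976628}{9905021}$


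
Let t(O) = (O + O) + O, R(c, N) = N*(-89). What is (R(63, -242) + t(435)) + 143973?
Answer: 166816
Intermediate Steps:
R(c, N) = -89*N
t(O) = 3*O (t(O) = 2*O + O = 3*O)
(R(63, -242) + t(435)) + 143973 = (-89*(-242) + 3*435) + 143973 = (21538 + 1305) + 143973 = 22843 + 143973 = 166816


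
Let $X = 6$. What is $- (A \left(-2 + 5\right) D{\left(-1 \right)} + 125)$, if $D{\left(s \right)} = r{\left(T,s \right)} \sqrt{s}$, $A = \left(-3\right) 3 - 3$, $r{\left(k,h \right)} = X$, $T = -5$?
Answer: $-125 + 216 i \approx -125.0 + 216.0 i$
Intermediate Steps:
$r{\left(k,h \right)} = 6$
$A = -12$ ($A = -9 - 3 = -12$)
$D{\left(s \right)} = 6 \sqrt{s}$
$- (A \left(-2 + 5\right) D{\left(-1 \right)} + 125) = - (- 12 \left(-2 + 5\right) 6 \sqrt{-1} + 125) = - (- 12 \cdot 3 \cdot 6 i + 125) = - (- 12 \cdot 18 i + 125) = - (- 216 i + 125) = - (125 - 216 i) = -125 + 216 i$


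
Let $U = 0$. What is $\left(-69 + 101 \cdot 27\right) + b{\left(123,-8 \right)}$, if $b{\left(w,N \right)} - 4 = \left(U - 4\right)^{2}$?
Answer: $2678$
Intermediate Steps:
$b{\left(w,N \right)} = 20$ ($b{\left(w,N \right)} = 4 + \left(0 - 4\right)^{2} = 4 + \left(-4\right)^{2} = 4 + 16 = 20$)
$\left(-69 + 101 \cdot 27\right) + b{\left(123,-8 \right)} = \left(-69 + 101 \cdot 27\right) + 20 = \left(-69 + 2727\right) + 20 = 2658 + 20 = 2678$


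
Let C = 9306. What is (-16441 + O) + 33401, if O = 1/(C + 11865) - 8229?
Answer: 184844002/21171 ≈ 8731.0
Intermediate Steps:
O = -174216158/21171 (O = 1/(9306 + 11865) - 8229 = 1/21171 - 8229 = -174216158/21171 ≈ -8229.0)
(-16441 + O) + 33401 = (-16441 - 174216158/21171) + 33401 = -522288569/21171 + 33401 = 184844002/21171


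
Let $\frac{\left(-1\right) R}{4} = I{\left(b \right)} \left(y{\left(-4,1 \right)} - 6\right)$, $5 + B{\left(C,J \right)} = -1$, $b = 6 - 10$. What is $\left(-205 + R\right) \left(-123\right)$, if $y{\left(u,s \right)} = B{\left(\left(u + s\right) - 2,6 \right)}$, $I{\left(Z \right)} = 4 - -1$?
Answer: $-4305$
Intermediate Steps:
$b = -4$ ($b = 6 - 10 = -4$)
$B{\left(C,J \right)} = -6$ ($B{\left(C,J \right)} = -5 - 1 = -6$)
$I{\left(Z \right)} = 5$ ($I{\left(Z \right)} = 4 + 1 = 5$)
$y{\left(u,s \right)} = -6$
$R = 240$ ($R = - 4 \cdot 5 \left(-6 - 6\right) = - 4 \cdot 5 \left(-12\right) = \left(-4\right) \left(-60\right) = 240$)
$\left(-205 + R\right) \left(-123\right) = \left(-205 + 240\right) \left(-123\right) = 35 \left(-123\right) = -4305$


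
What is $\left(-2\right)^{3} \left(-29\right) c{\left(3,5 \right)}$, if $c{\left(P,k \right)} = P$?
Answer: $696$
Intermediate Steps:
$\left(-2\right)^{3} \left(-29\right) c{\left(3,5 \right)} = \left(-2\right)^{3} \left(-29\right) 3 = \left(-8\right) \left(-29\right) 3 = 232 \cdot 3 = 696$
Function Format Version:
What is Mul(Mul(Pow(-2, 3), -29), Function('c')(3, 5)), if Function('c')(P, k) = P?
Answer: 696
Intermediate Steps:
Mul(Mul(Pow(-2, 3), -29), Function('c')(3, 5)) = Mul(Mul(Pow(-2, 3), -29), 3) = Mul(Mul(-8, -29), 3) = Mul(232, 3) = 696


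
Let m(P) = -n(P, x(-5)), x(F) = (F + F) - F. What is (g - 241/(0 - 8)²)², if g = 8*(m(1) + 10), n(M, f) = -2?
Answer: 34845409/4096 ≈ 8507.2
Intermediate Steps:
x(F) = F (x(F) = 2*F - F = F)
m(P) = 2 (m(P) = -1*(-2) = 2)
g = 96 (g = 8*(2 + 10) = 8*12 = 96)
(g - 241/(0 - 8)²)² = (96 - 241/(0 - 8)²)² = (96 - 241/((-8)²))² = (96 - 241/64)² = (5903/64)² = 34845409/4096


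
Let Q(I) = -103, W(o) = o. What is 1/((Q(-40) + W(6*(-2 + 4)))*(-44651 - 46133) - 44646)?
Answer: 1/8216698 ≈ 1.2170e-7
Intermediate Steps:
1/((Q(-40) + W(6*(-2 + 4)))*(-44651 - 46133) - 44646) = 1/((-103 + 6*(-2 + 4))*(-44651 - 46133) - 44646) = 1/((-103 + 6*2)*(-90784) - 44646) = 1/((-103 + 12)*(-90784) - 44646) = 1/(-91*(-90784) - 44646) = 1/(8261344 - 44646) = 1/8216698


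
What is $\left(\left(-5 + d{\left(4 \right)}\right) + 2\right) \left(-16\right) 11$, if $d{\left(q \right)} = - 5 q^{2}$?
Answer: $14608$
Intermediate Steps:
$\left(\left(-5 + d{\left(4 \right)}\right) + 2\right) \left(-16\right) 11 = \left(\left(-5 - 5 \cdot 4^{2}\right) + 2\right) \left(-16\right) 11 = \left(\left(-5 - 80\right) + 2\right) \left(-16\right) 11 = \left(-85 + 2\right) \left(-16\right) 11 = \left(-83\right) \left(-16\right) 11 = 1328 \cdot 11 = 14608$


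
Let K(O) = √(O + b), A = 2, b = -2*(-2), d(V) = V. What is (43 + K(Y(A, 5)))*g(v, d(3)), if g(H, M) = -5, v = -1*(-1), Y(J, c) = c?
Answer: -230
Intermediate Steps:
b = 4
v = 1
K(O) = √(4 + O) (K(O) = √(O + 4) = √(4 + O))
(43 + K(Y(A, 5)))*g(v, d(3)) = (43 + √(4 + 5))*(-5) = (43 + √9)*(-5) = (43 + 3)*(-5) = 46*(-5) = -230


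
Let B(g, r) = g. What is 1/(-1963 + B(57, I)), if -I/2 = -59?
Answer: -1/1906 ≈ -0.00052466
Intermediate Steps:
I = 118 (I = -2*(-59) = 118)
1/(-1963 + B(57, I)) = 1/(-1963 + 57) = 1/(-1906) = -1/1906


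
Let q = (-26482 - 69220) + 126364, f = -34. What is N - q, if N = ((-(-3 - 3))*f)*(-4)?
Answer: -29846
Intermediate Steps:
N = 816 (N = (-(-3 - 3)*(-34))*(-4) = (-1*(-6)*(-34))*(-4) = (6*(-34))*(-4) = -204*(-4) = 816)
q = 30662 (q = -95702 + 126364 = 30662)
N - q = 816 - 1*30662 = 816 - 30662 = -29846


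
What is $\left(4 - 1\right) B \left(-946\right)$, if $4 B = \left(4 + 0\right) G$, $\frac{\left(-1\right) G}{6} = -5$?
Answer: $-85140$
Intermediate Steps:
$G = 30$ ($G = \left(-6\right) \left(-5\right) = 30$)
$B = 30$ ($B = \frac{\left(4 + 0\right) 30}{4} = \frac{4 \cdot 30}{4} = \frac{1}{4} \cdot 120 = 30$)
$\left(4 - 1\right) B \left(-946\right) = \left(4 - 1\right) 30 \left(-946\right) = 3 \cdot 30 \left(-946\right) = 90 \left(-946\right) = -85140$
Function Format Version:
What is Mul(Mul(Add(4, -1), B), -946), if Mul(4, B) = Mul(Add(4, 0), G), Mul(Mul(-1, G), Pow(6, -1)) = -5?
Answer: -85140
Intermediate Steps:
G = 30 (G = Mul(-6, -5) = 30)
B = 30 (B = Mul(Rational(1, 4), Mul(Add(4, 0), 30)) = Mul(Rational(1, 4), Mul(4, 30)) = Mul(Rational(1, 4), 120) = 30)
Mul(Mul(Add(4, -1), B), -946) = Mul(Mul(Add(4, -1), 30), -946) = Mul(Mul(3, 30), -946) = Mul(90, -946) = -85140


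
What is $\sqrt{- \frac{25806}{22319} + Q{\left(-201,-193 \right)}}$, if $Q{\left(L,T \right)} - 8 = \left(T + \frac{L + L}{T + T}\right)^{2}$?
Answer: $\frac{\sqrt{5651637312610470}}{391597} \approx 191.98$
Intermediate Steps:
$Q{\left(L,T \right)} = 8 + \left(T + \frac{L}{T}\right)^{2}$ ($Q{\left(L,T \right)} = 8 + \left(T + \frac{L + L}{T + T}\right)^{2} = 8 + \left(T + \frac{2 L}{2 T}\right)^{2} = 8 + \left(T + 2 L \frac{1}{2 T}\right)^{2} = 8 + \left(T + \frac{L}{T}\right)^{2}$)
$\sqrt{- \frac{25806}{22319} + Q{\left(-201,-193 \right)}} = \sqrt{- \frac{25806}{22319} + \left(8 + \frac{\left(-201 + \left(-193\right)^{2}\right)^{2}}{37249}\right)} = \sqrt{\left(-25806\right) \frac{1}{22319} + \left(8 + \frac{\left(-201 + 37249\right)^{2}}{37249}\right)} = \sqrt{- \frac{2346}{2029} + \left(8 + \frac{37048^{2}}{37249}\right)} = \sqrt{- \frac{2346}{2029} + \left(8 + \frac{1}{37249} \cdot 1372554304\right)} = \sqrt{- \frac{2346}{2029} + \left(8 + \frac{1372554304}{37249}\right)} = \sqrt{- \frac{2346}{2029} + \frac{1372852296}{37249}} = \sqrt{\frac{2785429922430}{75578221}} = \frac{\sqrt{5651637312610470}}{391597}$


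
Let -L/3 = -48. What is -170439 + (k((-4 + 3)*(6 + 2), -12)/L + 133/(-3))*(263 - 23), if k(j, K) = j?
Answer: -543277/3 ≈ -1.8109e+5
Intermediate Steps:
L = 144 (L = -3*(-48) = 144)
-170439 + (k((-4 + 3)*(6 + 2), -12)/L + 133/(-3))*(263 - 23) = -170439 + (((-4 + 3)*(6 + 2))/144 + 133/(-3))*(263 - 23) = -170439 + (-1*8*(1/144) + 133*(-⅓))*240 = -170439 + (-8*1/144 - 133/3)*240 = -170439 + (-1/18 - 133/3)*240 = -170439 - 799/18*240 = -170439 - 31960/3 = -543277/3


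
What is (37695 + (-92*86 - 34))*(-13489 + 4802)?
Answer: -258429563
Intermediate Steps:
(37695 + (-92*86 - 34))*(-13489 + 4802) = (37695 + (-7912 - 34))*(-8687) = (37695 - 7946)*(-8687) = 29749*(-8687) = -258429563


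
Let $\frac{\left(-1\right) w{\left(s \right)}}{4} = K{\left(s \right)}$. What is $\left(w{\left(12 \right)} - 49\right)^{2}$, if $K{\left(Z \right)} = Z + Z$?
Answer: $21025$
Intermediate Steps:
$K{\left(Z \right)} = 2 Z$
$w{\left(s \right)} = - 8 s$ ($w{\left(s \right)} = - 4 \cdot 2 s = - 8 s$)
$\left(w{\left(12 \right)} - 49\right)^{2} = \left(\left(-8\right) 12 - 49\right)^{2} = \left(-96 - 49\right)^{2} = \left(-145\right)^{2} = 21025$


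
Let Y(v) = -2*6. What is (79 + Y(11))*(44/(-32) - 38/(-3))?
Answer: 18157/24 ≈ 756.54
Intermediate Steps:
Y(v) = -12
(79 + Y(11))*(44/(-32) - 38/(-3)) = (79 - 12)*(44/(-32) - 38/(-3)) = 67*(44*(-1/32) - 38*(-⅓)) = 67*(-11/8 + 38/3) = 67*(271/24) = 18157/24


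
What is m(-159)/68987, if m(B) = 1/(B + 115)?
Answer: -1/3035428 ≈ -3.2944e-7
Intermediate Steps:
m(B) = 1/(115 + B)
m(-159)/68987 = 1/((115 - 159)*68987) = (1/68987)/(-44) = -1/44*1/68987 = -1/3035428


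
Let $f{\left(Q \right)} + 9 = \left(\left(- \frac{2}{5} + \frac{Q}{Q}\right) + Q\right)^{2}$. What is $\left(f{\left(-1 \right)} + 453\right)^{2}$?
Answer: $\frac{123298816}{625} \approx 1.9728 \cdot 10^{5}$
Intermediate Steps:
$f{\left(Q \right)} = -9 + \left(\frac{3}{5} + Q\right)^{2}$ ($f{\left(Q \right)} = -9 + \left(\left(- \frac{2}{5} + \frac{Q}{Q}\right) + Q\right)^{2} = -9 + \left(\left(\left(-2\right) \frac{1}{5} + 1\right) + Q\right)^{2} = -9 + \left(\left(- \frac{2}{5} + 1\right) + Q\right)^{2} = -9 + \left(\frac{3}{5} + Q\right)^{2}$)
$\left(f{\left(-1 \right)} + 453\right)^{2} = \left(\left(-9 + \frac{\left(3 + 5 \left(-1\right)\right)^{2}}{25}\right) + 453\right)^{2} = \left(\left(-9 + \frac{\left(3 - 5\right)^{2}}{25}\right) + 453\right)^{2} = \left(\left(-9 + \frac{\left(-2\right)^{2}}{25}\right) + 453\right)^{2} = \left(\left(-9 + \frac{1}{25} \cdot 4\right) + 453\right)^{2} = \left(\left(-9 + \frac{4}{25}\right) + 453\right)^{2} = \left(- \frac{221}{25} + 453\right)^{2} = \left(\frac{11104}{25}\right)^{2} = \frac{123298816}{625}$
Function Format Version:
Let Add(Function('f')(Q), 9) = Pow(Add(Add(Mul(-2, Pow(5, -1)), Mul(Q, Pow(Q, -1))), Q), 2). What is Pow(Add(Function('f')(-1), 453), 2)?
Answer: Rational(123298816, 625) ≈ 1.9728e+5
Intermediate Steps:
Function('f')(Q) = Add(-9, Pow(Add(Rational(3, 5), Q), 2)) (Function('f')(Q) = Add(-9, Pow(Add(Add(Mul(-2, Pow(5, -1)), Mul(Q, Pow(Q, -1))), Q), 2)) = Add(-9, Pow(Add(Add(Mul(-2, Rational(1, 5)), 1), Q), 2)) = Add(-9, Pow(Add(Add(Rational(-2, 5), 1), Q), 2)) = Add(-9, Pow(Add(Rational(3, 5), Q), 2)))
Pow(Add(Function('f')(-1), 453), 2) = Pow(Add(Add(-9, Mul(Rational(1, 25), Pow(Add(3, Mul(5, -1)), 2))), 453), 2) = Pow(Add(Add(-9, Mul(Rational(1, 25), Pow(Add(3, -5), 2))), 453), 2) = Pow(Add(Add(-9, Mul(Rational(1, 25), Pow(-2, 2))), 453), 2) = Pow(Add(Add(-9, Mul(Rational(1, 25), 4)), 453), 2) = Pow(Add(Add(-9, Rational(4, 25)), 453), 2) = Pow(Add(Rational(-221, 25), 453), 2) = Pow(Rational(11104, 25), 2) = Rational(123298816, 625)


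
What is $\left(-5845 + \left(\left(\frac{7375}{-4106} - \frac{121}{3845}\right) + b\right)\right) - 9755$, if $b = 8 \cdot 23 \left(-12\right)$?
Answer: $- \frac{281173900261}{15787570} \approx -17810.0$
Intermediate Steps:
$b = -2208$ ($b = 184 \left(-12\right) = -2208$)
$\left(-5845 + \left(\left(\frac{7375}{-4106} - \frac{121}{3845}\right) + b\right)\right) - 9755 = \left(-5845 + \left(\left(\frac{7375}{-4106} - \frac{121}{3845}\right) - 2208\right)\right) - 9755 = \left(-5845 + \left(\left(7375 \left(- \frac{1}{4106}\right) - \frac{121}{3845}\right) - 2208\right)\right) - 9755 = \left(-5845 - \frac{34887808261}{15787570}\right) - 9755 = - \frac{127166154911}{15787570} - 9755 = - \frac{281173900261}{15787570}$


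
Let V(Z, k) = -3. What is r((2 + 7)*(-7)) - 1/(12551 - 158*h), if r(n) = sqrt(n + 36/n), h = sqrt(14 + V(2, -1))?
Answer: -1141/14295727 - 158*sqrt(11)/157252997 + I*sqrt(3115)/7 ≈ -8.3146e-5 + 7.9732*I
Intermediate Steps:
h = sqrt(11) (h = sqrt(14 - 3) = sqrt(11) ≈ 3.3166)
r((2 + 7)*(-7)) - 1/(12551 - 158*h) = sqrt((2 + 7)*(-7) + 36/(((2 + 7)*(-7)))) - 1/(12551 - 158*sqrt(11)) = sqrt(9*(-7) + 36/((9*(-7)))) - 1/(12551 - 158*sqrt(11)) = sqrt(-63 + 36/(-63)) - 1/(12551 - 158*sqrt(11)) = sqrt(-63 + 36*(-1/63)) - 1/(12551 - 158*sqrt(11)) = sqrt(-63 - 4/7) - 1/(12551 - 158*sqrt(11)) = sqrt(-445/7) - 1/(12551 - 158*sqrt(11)) = I*sqrt(3115)/7 - 1/(12551 - 158*sqrt(11)) = -1/(12551 - 158*sqrt(11)) + I*sqrt(3115)/7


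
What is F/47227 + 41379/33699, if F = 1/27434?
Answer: 17870562781007/14553761443694 ≈ 1.2279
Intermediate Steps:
F = 1/27434 ≈ 3.6451e-5
F/47227 + 41379/33699 = (1/27434)/47227 + 41379/33699 = (1/27434)*(1/47227) + 41379*(1/33699) = 1/1295625518 + 13793/11233 = 17870562781007/14553761443694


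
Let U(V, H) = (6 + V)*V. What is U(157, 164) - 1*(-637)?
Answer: 26228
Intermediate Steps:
U(V, H) = V*(6 + V)
U(157, 164) - 1*(-637) = 157*(6 + 157) - 1*(-637) = 157*163 + 637 = 25591 + 637 = 26228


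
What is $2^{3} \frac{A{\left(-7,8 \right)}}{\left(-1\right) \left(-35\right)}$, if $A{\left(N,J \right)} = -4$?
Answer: $- \frac{32}{35} \approx -0.91429$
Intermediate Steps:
$2^{3} \frac{A{\left(-7,8 \right)}}{\left(-1\right) \left(-35\right)} = 2^{3} \left(- \frac{4}{\left(-1\right) \left(-35\right)}\right) = 8 \left(- \frac{4}{35}\right) = - \frac{32}{35}$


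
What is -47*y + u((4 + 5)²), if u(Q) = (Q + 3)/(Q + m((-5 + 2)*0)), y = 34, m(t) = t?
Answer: -43118/27 ≈ -1597.0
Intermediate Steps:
u(Q) = (3 + Q)/Q (u(Q) = (Q + 3)/(Q + (-5 + 2)*0) = (3 + Q)/(Q - 3*0) = (3 + Q)/(Q + 0) = (3 + Q)/Q)
-47*y + u((4 + 5)²) = -47*34 + (3 + (4 + 5)²)/((4 + 5)²) = -1598 + (3 + 9²)/(9²) = -1598 + (3 + 81)/81 = -1598 + (1/81)*84 = -1598 + 28/27 = -43118/27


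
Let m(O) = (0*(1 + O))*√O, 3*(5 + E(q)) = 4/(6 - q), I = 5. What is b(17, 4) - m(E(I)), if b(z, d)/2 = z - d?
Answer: 26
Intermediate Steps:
b(z, d) = -2*d + 2*z (b(z, d) = 2*(z - d) = -2*d + 2*z)
E(q) = -5 + 4/(3*(6 - q)) (E(q) = -5 + (4/(6 - q))/3 = -5 + 4/(3*(6 - q)))
m(O) = 0 (m(O) = 0*√O = 0)
b(17, 4) - m(E(I)) = (-2*4 + 2*17) - 1*0 = (-8 + 34) + 0 = 26 + 0 = 26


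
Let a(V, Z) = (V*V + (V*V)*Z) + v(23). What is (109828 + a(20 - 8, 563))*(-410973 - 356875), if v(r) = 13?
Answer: -146702735336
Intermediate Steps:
a(V, Z) = 13 + V**2 + Z*V**2 (a(V, Z) = (V*V + (V*V)*Z) + 13 = (V**2 + V**2*Z) + 13 = (V**2 + Z*V**2) + 13 = 13 + V**2 + Z*V**2)
(109828 + a(20 - 8, 563))*(-410973 - 356875) = (109828 + (13 + (20 - 8)**2 + 563*(20 - 8)**2))*(-410973 - 356875) = (109828 + (13 + 12**2 + 563*12**2))*(-767848) = (109828 + (13 + 144 + 563*144))*(-767848) = (109828 + (13 + 144 + 81072))*(-767848) = (109828 + 81229)*(-767848) = 191057*(-767848) = -146702735336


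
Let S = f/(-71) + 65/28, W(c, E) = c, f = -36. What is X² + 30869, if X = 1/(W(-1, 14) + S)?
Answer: 407882994669/13213225 ≈ 30869.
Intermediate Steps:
S = 5623/1988 (S = -36/(-71) + 65/28 = -36*(-1/71) + 65*(1/28) = 36/71 + 65/28 = 5623/1988 ≈ 2.8285)
X = 1988/3635 (X = 1/(-1 + 5623/1988) = 1/(3635/1988) = 1988/3635 ≈ 0.54691)
X² + 30869 = (1988/3635)² + 30869 = 3952144/13213225 + 30869 = 407882994669/13213225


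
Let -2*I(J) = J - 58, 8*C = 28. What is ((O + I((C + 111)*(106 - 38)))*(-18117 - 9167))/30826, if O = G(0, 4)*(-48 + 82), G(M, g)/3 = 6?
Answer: 44363784/15413 ≈ 2878.3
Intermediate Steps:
C = 7/2 (C = (⅛)*28 = 7/2 ≈ 3.5000)
G(M, g) = 18 (G(M, g) = 3*6 = 18)
O = 612 (O = 18*(-48 + 82) = 18*34 = 612)
I(J) = 29 - J/2 (I(J) = -(J - 58)/2 = -(-58 + J)/2 = 29 - J/2)
((O + I((C + 111)*(106 - 38)))*(-18117 - 9167))/30826 = ((612 + (29 - (7/2 + 111)*(106 - 38)/2))*(-18117 - 9167))/30826 = ((612 + (29 - 229*68/4))*(-27284))*(1/30826) = ((612 + (29 - ½*7786))*(-27284))*(1/30826) = ((612 + (29 - 3893))*(-27284))*(1/30826) = ((612 - 3864)*(-27284))*(1/30826) = -3252*(-27284)*(1/30826) = 88727568*(1/30826) = 44363784/15413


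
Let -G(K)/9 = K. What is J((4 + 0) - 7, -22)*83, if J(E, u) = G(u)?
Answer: 16434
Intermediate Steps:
G(K) = -9*K
J(E, u) = -9*u
J((4 + 0) - 7, -22)*83 = -9*(-22)*83 = 198*83 = 16434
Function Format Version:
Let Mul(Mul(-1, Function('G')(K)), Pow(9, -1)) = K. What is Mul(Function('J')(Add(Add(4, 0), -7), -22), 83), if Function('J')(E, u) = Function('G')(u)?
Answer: 16434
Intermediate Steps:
Function('G')(K) = Mul(-9, K)
Function('J')(E, u) = Mul(-9, u)
Mul(Function('J')(Add(Add(4, 0), -7), -22), 83) = Mul(Mul(-9, -22), 83) = Mul(198, 83) = 16434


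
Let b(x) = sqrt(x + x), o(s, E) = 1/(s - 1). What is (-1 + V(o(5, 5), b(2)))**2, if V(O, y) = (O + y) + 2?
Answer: 169/16 ≈ 10.563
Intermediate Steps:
o(s, E) = 1/(-1 + s)
b(x) = sqrt(2)*sqrt(x) (b(x) = sqrt(2*x) = sqrt(2)*sqrt(x))
V(O, y) = 2 + O + y
(-1 + V(o(5, 5), b(2)))**2 = (-1 + (2 + 1/(-1 + 5) + sqrt(2)*sqrt(2)))**2 = (-1 + (2 + 1/4 + 2))**2 = (-1 + 17/4)**2 = (13/4)**2 = 169/16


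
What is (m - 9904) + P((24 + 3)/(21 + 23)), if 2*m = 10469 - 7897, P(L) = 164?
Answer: -8454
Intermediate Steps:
m = 1286 (m = (10469 - 7897)/2 = (½)*2572 = 1286)
(m - 9904) + P((24 + 3)/(21 + 23)) = (1286 - 9904) + 164 = -8618 + 164 = -8454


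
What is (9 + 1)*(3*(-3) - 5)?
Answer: -140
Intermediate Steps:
(9 + 1)*(3*(-3) - 5) = 10*(-9 - 5) = 10*(-14) = -140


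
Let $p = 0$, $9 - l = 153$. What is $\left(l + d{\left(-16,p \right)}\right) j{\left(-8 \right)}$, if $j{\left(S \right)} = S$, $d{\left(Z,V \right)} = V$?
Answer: $1152$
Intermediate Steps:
$l = -144$ ($l = 9 - 153 = -144$)
$\left(l + d{\left(-16,p \right)}\right) j{\left(-8 \right)} = \left(-144 + 0\right) \left(-8\right) = \left(-144\right) \left(-8\right) = 1152$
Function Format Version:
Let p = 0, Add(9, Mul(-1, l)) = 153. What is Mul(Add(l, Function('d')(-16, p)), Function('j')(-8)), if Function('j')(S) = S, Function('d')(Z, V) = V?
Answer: 1152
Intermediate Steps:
l = -144 (l = Add(9, Mul(-1, 153)) = Add(9, -153) = -144)
Mul(Add(l, Function('d')(-16, p)), Function('j')(-8)) = Mul(Add(-144, 0), -8) = Mul(-144, -8) = 1152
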